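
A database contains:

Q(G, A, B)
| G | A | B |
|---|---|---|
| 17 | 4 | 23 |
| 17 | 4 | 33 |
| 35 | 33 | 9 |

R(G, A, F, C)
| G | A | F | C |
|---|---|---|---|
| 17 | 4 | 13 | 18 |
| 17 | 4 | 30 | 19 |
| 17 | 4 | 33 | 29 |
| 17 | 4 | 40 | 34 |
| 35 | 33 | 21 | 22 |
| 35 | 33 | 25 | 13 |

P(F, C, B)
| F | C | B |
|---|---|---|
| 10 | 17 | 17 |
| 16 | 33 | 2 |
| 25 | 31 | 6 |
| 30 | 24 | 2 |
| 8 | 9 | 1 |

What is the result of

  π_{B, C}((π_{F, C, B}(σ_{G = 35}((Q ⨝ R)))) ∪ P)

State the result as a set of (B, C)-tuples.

{(1, 9), (17, 17), (2, 24), (2, 33), (6, 31), (9, 13), (9, 22)}

Joining Q and R on G, A yields {(17, 4, 23, 13, 18), (17, 4, 23, 30, 19), (17, 4, 23, 33, 29), (17, 4, 23, 40, 34), (17, 4, 33, 13, 18), (17, 4, 33, 30, 19), (17, 4, 33, 33, 29), (17, 4, 33, 40, 34), (35, 33, 9, 21, 22), (35, 33, 9, 25, 13)}.
Apply σ_{G = 35}; surviving tuples: {(35, 33, 9, 21, 22), (35, 33, 9, 25, 13)}
π[F, C, B]: project onto (F, C, B) → {(21, 22, 9), (25, 13, 9)}
Union: {(21, 22, 9), (25, 13, 9)} with {(10, 17, 17), (16, 33, 2), (25, 31, 6), (30, 24, 2), (8, 9, 1)} → {(10, 17, 17), (16, 33, 2), (21, 22, 9), (25, 13, 9), (25, 31, 6), (30, 24, 2), (8, 9, 1)}
π[B, C]: project onto (B, C) → {(1, 9), (17, 17), (2, 24), (2, 33), (6, 31), (9, 13), (9, 22)}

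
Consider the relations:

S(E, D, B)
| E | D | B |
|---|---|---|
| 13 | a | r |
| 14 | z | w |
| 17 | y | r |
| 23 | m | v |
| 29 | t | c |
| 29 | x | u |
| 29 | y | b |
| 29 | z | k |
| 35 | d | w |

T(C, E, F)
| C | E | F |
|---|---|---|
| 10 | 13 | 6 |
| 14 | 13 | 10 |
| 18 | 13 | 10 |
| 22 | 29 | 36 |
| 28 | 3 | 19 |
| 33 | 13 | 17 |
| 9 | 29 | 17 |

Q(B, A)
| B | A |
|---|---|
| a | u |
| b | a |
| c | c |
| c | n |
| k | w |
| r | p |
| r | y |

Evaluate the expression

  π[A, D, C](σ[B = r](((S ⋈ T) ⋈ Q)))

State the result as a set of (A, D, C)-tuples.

S ⋈ T (natural join on E): {(13, a, r, 10, 6), (13, a, r, 14, 10), (13, a, r, 18, 10), (13, a, r, 33, 17), (29, t, c, 22, 36), (29, t, c, 9, 17), (29, x, u, 22, 36), (29, x, u, 9, 17), (29, y, b, 22, 36), (29, y, b, 9, 17), (29, z, k, 22, 36), (29, z, k, 9, 17)}
(S ⋈ T) ⋈ Q (natural join on B): {(13, a, r, 10, 6, p), (13, a, r, 10, 6, y), (13, a, r, 14, 10, p), (13, a, r, 14, 10, y), (13, a, r, 18, 10, p), (13, a, r, 18, 10, y), (13, a, r, 33, 17, p), (13, a, r, 33, 17, y), (29, t, c, 22, 36, c), (29, t, c, 22, 36, n), (29, t, c, 9, 17, c), (29, t, c, 9, 17, n), (29, y, b, 22, 36, a), (29, y, b, 9, 17, a), (29, z, k, 22, 36, w), (29, z, k, 9, 17, w)}
Filtering on B = r leaves {(13, a, r, 10, 6, p), (13, a, r, 10, 6, y), (13, a, r, 14, 10, p), (13, a, r, 14, 10, y), (13, a, r, 18, 10, p), (13, a, r, 18, 10, y), (13, a, r, 33, 17, p), (13, a, r, 33, 17, y)}.
Projecting to A, D, C: {(p, a, 10), (p, a, 14), (p, a, 18), (p, a, 33), (y, a, 10), (y, a, 14), (y, a, 18), (y, a, 33)}

{(p, a, 10), (p, a, 14), (p, a, 18), (p, a, 33), (y, a, 10), (y, a, 14), (y, a, 18), (y, a, 33)}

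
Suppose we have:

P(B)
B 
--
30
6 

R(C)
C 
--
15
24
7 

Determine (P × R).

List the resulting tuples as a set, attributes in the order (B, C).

{(30, 15), (30, 24), (30, 7), (6, 15), (6, 24), (6, 7)}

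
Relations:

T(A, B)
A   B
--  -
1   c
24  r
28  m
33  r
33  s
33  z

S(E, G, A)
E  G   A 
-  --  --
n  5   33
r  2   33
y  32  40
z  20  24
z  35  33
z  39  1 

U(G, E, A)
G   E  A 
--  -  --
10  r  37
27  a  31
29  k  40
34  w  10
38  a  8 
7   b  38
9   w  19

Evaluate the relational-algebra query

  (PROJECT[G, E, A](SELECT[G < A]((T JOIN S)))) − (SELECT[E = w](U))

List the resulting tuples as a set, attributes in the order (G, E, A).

{(2, r, 33), (20, z, 24), (5, n, 33)}

T ⋈ S (natural join on A): {(1, c, z, 39), (24, r, z, 20), (33, r, n, 5), (33, r, r, 2), (33, r, z, 35), (33, s, n, 5), (33, s, r, 2), (33, s, z, 35), (33, z, n, 5), (33, z, r, 2), (33, z, z, 35)}
Filtering on G < A leaves {(24, r, z, 20), (33, r, n, 5), (33, r, r, 2), (33, s, n, 5), (33, s, r, 2), (33, z, n, 5), (33, z, r, 2)}.
Projecting to G, E, A (4 duplicate(s) eliminated): {(2, r, 33), (20, z, 24), (5, n, 33)}
Filtering on E = w leaves {(34, w, 10), (9, w, 19)}.
Taking the difference: {(2, r, 33), (20, z, 24), (5, n, 33)}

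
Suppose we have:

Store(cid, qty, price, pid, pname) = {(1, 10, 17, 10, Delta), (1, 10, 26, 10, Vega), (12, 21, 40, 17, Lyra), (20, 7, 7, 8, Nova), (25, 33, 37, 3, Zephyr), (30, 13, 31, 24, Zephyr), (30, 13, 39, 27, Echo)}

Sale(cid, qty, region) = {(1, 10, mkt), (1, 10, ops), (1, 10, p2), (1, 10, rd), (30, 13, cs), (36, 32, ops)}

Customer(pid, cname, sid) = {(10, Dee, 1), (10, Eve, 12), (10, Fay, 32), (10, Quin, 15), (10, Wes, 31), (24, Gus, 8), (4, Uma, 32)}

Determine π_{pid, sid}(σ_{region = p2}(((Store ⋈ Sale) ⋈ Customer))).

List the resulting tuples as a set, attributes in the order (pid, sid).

Natural join on cid, qty: {(1, 10, 17, 10, Delta, mkt), (1, 10, 17, 10, Delta, ops), (1, 10, 17, 10, Delta, p2), (1, 10, 17, 10, Delta, rd), (1, 10, 26, 10, Vega, mkt), (1, 10, 26, 10, Vega, ops), (1, 10, 26, 10, Vega, p2), (1, 10, 26, 10, Vega, rd), (30, 13, 31, 24, Zephyr, cs), (30, 13, 39, 27, Echo, cs)}
Natural join on pid: {(1, 10, 17, 10, Delta, mkt, Dee, 1), (1, 10, 17, 10, Delta, mkt, Eve, 12), (1, 10, 17, 10, Delta, mkt, Fay, 32), (1, 10, 17, 10, Delta, mkt, Quin, 15), (1, 10, 17, 10, Delta, mkt, Wes, 31), (1, 10, 17, 10, Delta, ops, Dee, 1), (1, 10, 17, 10, Delta, ops, Eve, 12), (1, 10, 17, 10, Delta, ops, Fay, 32), (1, 10, 17, 10, Delta, ops, Quin, 15), (1, 10, 17, 10, Delta, ops, Wes, 31), (1, 10, 17, 10, Delta, p2, Dee, 1), (1, 10, 17, 10, Delta, p2, Eve, 12), (1, 10, 17, 10, Delta, p2, Fay, 32), (1, 10, 17, 10, Delta, p2, Quin, 15), (1, 10, 17, 10, Delta, p2, Wes, 31), (1, 10, 17, 10, Delta, rd, Dee, 1), (1, 10, 17, 10, Delta, rd, Eve, 12), (1, 10, 17, 10, Delta, rd, Fay, 32), (1, 10, 17, 10, Delta, rd, Quin, 15), (1, 10, 17, 10, Delta, rd, Wes, 31), (1, 10, 26, 10, Vega, mkt, Dee, 1), (1, 10, 26, 10, Vega, mkt, Eve, 12), (1, 10, 26, 10, Vega, mkt, Fay, 32), (1, 10, 26, 10, Vega, mkt, Quin, 15), (1, 10, 26, 10, Vega, mkt, Wes, 31), (1, 10, 26, 10, Vega, ops, Dee, 1), (1, 10, 26, 10, Vega, ops, Eve, 12), (1, 10, 26, 10, Vega, ops, Fay, 32), (1, 10, 26, 10, Vega, ops, Quin, 15), (1, 10, 26, 10, Vega, ops, Wes, 31), (1, 10, 26, 10, Vega, p2, Dee, 1), (1, 10, 26, 10, Vega, p2, Eve, 12), (1, 10, 26, 10, Vega, p2, Fay, 32), (1, 10, 26, 10, Vega, p2, Quin, 15), (1, 10, 26, 10, Vega, p2, Wes, 31), (1, 10, 26, 10, Vega, rd, Dee, 1), (1, 10, 26, 10, Vega, rd, Eve, 12), (1, 10, 26, 10, Vega, rd, Fay, 32), (1, 10, 26, 10, Vega, rd, Quin, 15), (1, 10, 26, 10, Vega, rd, Wes, 31), (30, 13, 31, 24, Zephyr, cs, Gus, 8)}
Apply σ_{region = p2}; surviving tuples: {(1, 10, 17, 10, Delta, p2, Dee, 1), (1, 10, 17, 10, Delta, p2, Eve, 12), (1, 10, 17, 10, Delta, p2, Fay, 32), (1, 10, 17, 10, Delta, p2, Quin, 15), (1, 10, 17, 10, Delta, p2, Wes, 31), (1, 10, 26, 10, Vega, p2, Dee, 1), (1, 10, 26, 10, Vega, p2, Eve, 12), (1, 10, 26, 10, Vega, p2, Fay, 32), (1, 10, 26, 10, Vega, p2, Quin, 15), (1, 10, 26, 10, Vega, p2, Wes, 31)}
Keep only column(s) pid, sid (5 duplicate(s) eliminated): {(10, 1), (10, 12), (10, 15), (10, 31), (10, 32)}

{(10, 1), (10, 12), (10, 15), (10, 31), (10, 32)}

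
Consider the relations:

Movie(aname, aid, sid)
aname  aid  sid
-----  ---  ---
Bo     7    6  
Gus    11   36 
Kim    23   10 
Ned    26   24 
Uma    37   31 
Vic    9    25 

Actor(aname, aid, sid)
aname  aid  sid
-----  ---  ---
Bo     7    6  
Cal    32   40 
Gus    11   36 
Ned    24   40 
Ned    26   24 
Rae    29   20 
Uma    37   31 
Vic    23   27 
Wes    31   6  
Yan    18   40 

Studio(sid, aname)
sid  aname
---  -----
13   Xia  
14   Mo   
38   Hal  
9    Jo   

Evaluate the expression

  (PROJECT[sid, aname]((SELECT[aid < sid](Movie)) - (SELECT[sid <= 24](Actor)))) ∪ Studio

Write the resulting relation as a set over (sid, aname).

{(13, Xia), (14, Mo), (25, Vic), (36, Gus), (38, Hal), (9, Jo)}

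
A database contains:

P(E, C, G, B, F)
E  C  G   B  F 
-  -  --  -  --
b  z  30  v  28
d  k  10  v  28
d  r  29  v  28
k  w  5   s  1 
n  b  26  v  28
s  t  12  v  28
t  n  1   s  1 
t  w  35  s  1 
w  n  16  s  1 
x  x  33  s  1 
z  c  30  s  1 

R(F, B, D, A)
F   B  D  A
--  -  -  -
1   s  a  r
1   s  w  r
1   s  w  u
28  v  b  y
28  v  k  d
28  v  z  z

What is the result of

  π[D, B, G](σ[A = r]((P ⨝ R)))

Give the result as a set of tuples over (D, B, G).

Natural join on B, F: {(b, z, 30, v, 28, b, y), (b, z, 30, v, 28, k, d), (b, z, 30, v, 28, z, z), (d, k, 10, v, 28, b, y), (d, k, 10, v, 28, k, d), (d, k, 10, v, 28, z, z), (d, r, 29, v, 28, b, y), (d, r, 29, v, 28, k, d), (d, r, 29, v, 28, z, z), (k, w, 5, s, 1, a, r), (k, w, 5, s, 1, w, r), (k, w, 5, s, 1, w, u), (n, b, 26, v, 28, b, y), (n, b, 26, v, 28, k, d), (n, b, 26, v, 28, z, z), (s, t, 12, v, 28, b, y), (s, t, 12, v, 28, k, d), (s, t, 12, v, 28, z, z), (t, n, 1, s, 1, a, r), (t, n, 1, s, 1, w, r), (t, n, 1, s, 1, w, u), (t, w, 35, s, 1, a, r), (t, w, 35, s, 1, w, r), (t, w, 35, s, 1, w, u), (w, n, 16, s, 1, a, r), (w, n, 16, s, 1, w, r), (w, n, 16, s, 1, w, u), (x, x, 33, s, 1, a, r), (x, x, 33, s, 1, w, r), (x, x, 33, s, 1, w, u), (z, c, 30, s, 1, a, r), (z, c, 30, s, 1, w, r), (z, c, 30, s, 1, w, u)}
Filtering on A = r leaves {(k, w, 5, s, 1, a, r), (k, w, 5, s, 1, w, r), (t, n, 1, s, 1, a, r), (t, n, 1, s, 1, w, r), (t, w, 35, s, 1, a, r), (t, w, 35, s, 1, w, r), (w, n, 16, s, 1, a, r), (w, n, 16, s, 1, w, r), (x, x, 33, s, 1, a, r), (x, x, 33, s, 1, w, r), (z, c, 30, s, 1, a, r), (z, c, 30, s, 1, w, r)}.
π_{D, B, G} gives {(a, s, 1), (a, s, 16), (a, s, 30), (a, s, 33), (a, s, 35), (a, s, 5), (w, s, 1), (w, s, 16), (w, s, 30), (w, s, 33), (w, s, 35), (w, s, 5)}.

{(a, s, 1), (a, s, 16), (a, s, 30), (a, s, 33), (a, s, 35), (a, s, 5), (w, s, 1), (w, s, 16), (w, s, 30), (w, s, 33), (w, s, 35), (w, s, 5)}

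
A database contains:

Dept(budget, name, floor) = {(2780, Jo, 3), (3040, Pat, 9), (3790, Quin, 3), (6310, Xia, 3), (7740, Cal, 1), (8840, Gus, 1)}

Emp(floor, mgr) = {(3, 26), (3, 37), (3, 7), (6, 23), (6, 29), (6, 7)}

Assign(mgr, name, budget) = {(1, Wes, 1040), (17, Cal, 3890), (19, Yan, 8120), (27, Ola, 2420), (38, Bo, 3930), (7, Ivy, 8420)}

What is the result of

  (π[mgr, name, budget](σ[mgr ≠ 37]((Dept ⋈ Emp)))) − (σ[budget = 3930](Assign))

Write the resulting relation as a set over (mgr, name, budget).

{(26, Jo, 2780), (26, Quin, 3790), (26, Xia, 6310), (7, Jo, 2780), (7, Quin, 3790), (7, Xia, 6310)}

Joining Dept and Emp on floor yields {(2780, Jo, 3, 26), (2780, Jo, 3, 37), (2780, Jo, 3, 7), (3790, Quin, 3, 26), (3790, Quin, 3, 37), (3790, Quin, 3, 7), (6310, Xia, 3, 26), (6310, Xia, 3, 37), (6310, Xia, 3, 7)}.
σ[mgr ≠ 37]: keep tuples satisfying mgr ≠ 37 → {(2780, Jo, 3, 26), (2780, Jo, 3, 7), (3790, Quin, 3, 26), (3790, Quin, 3, 7), (6310, Xia, 3, 26), (6310, Xia, 3, 7)}
Projecting to mgr, name, budget: {(26, Jo, 2780), (26, Quin, 3790), (26, Xia, 6310), (7, Jo, 2780), (7, Quin, 3790), (7, Xia, 6310)}
σ[budget = 3930]: keep tuples satisfying budget = 3930 → {(38, Bo, 3930)}
Difference: {(26, Jo, 2780), (26, Quin, 3790), (26, Xia, 6310), (7, Jo, 2780), (7, Quin, 3790), (7, Xia, 6310)} with {(38, Bo, 3930)} → {(26, Jo, 2780), (26, Quin, 3790), (26, Xia, 6310), (7, Jo, 2780), (7, Quin, 3790), (7, Xia, 6310)}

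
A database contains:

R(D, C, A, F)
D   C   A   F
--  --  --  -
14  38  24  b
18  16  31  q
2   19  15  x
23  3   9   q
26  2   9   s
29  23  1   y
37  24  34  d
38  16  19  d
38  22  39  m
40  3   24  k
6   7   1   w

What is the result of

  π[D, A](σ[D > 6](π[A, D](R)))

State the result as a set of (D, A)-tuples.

{(14, 24), (18, 31), (23, 9), (26, 9), (29, 1), (37, 34), (38, 19), (38, 39), (40, 24)}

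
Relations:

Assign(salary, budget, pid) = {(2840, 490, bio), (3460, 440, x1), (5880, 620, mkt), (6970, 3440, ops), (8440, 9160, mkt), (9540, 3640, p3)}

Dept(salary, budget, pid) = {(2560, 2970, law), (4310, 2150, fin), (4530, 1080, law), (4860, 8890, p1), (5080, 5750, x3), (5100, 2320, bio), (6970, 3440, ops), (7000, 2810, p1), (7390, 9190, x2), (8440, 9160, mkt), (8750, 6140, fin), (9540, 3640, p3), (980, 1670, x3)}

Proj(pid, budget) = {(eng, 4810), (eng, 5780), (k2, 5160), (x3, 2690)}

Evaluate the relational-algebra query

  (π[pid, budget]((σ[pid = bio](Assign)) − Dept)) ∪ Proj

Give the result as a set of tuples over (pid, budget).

Apply σ_{pid = bio}; surviving tuples: {(2840, 490, bio)}
Taking the difference: {(2840, 490, bio)}
π[pid, budget]: project onto (pid, budget) → {(bio, 490)}
Taking the union: {(bio, 490), (eng, 4810), (eng, 5780), (k2, 5160), (x3, 2690)}

{(bio, 490), (eng, 4810), (eng, 5780), (k2, 5160), (x3, 2690)}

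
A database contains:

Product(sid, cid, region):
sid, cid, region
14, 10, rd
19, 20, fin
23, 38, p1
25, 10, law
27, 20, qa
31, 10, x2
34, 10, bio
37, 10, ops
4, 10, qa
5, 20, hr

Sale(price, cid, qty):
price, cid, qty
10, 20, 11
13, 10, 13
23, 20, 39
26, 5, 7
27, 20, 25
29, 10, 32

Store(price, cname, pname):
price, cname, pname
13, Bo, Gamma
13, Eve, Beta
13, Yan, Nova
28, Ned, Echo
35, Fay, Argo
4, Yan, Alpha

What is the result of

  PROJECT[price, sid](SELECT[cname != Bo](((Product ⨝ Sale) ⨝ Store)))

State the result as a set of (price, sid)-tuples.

Joining Product and Sale on cid yields {(14, 10, rd, 13, 13), (14, 10, rd, 29, 32), (19, 20, fin, 10, 11), (19, 20, fin, 23, 39), (19, 20, fin, 27, 25), (25, 10, law, 13, 13), (25, 10, law, 29, 32), (27, 20, qa, 10, 11), (27, 20, qa, 23, 39), (27, 20, qa, 27, 25), (31, 10, x2, 13, 13), (31, 10, x2, 29, 32), (34, 10, bio, 13, 13), (34, 10, bio, 29, 32), (37, 10, ops, 13, 13), (37, 10, ops, 29, 32), (4, 10, qa, 13, 13), (4, 10, qa, 29, 32), (5, 20, hr, 10, 11), (5, 20, hr, 23, 39), (5, 20, hr, 27, 25)}.
Joining (Product ⨝ Sale) and Store on price yields {(14, 10, rd, 13, 13, Bo, Gamma), (14, 10, rd, 13, 13, Eve, Beta), (14, 10, rd, 13, 13, Yan, Nova), (25, 10, law, 13, 13, Bo, Gamma), (25, 10, law, 13, 13, Eve, Beta), (25, 10, law, 13, 13, Yan, Nova), (31, 10, x2, 13, 13, Bo, Gamma), (31, 10, x2, 13, 13, Eve, Beta), (31, 10, x2, 13, 13, Yan, Nova), (34, 10, bio, 13, 13, Bo, Gamma), (34, 10, bio, 13, 13, Eve, Beta), (34, 10, bio, 13, 13, Yan, Nova), (37, 10, ops, 13, 13, Bo, Gamma), (37, 10, ops, 13, 13, Eve, Beta), (37, 10, ops, 13, 13, Yan, Nova), (4, 10, qa, 13, 13, Bo, Gamma), (4, 10, qa, 13, 13, Eve, Beta), (4, 10, qa, 13, 13, Yan, Nova)}.
σ[cname != Bo]: keep tuples satisfying cname != Bo → {(14, 10, rd, 13, 13, Eve, Beta), (14, 10, rd, 13, 13, Yan, Nova), (25, 10, law, 13, 13, Eve, Beta), (25, 10, law, 13, 13, Yan, Nova), (31, 10, x2, 13, 13, Eve, Beta), (31, 10, x2, 13, 13, Yan, Nova), (34, 10, bio, 13, 13, Eve, Beta), (34, 10, bio, 13, 13, Yan, Nova), (37, 10, ops, 13, 13, Eve, Beta), (37, 10, ops, 13, 13, Yan, Nova), (4, 10, qa, 13, 13, Eve, Beta), (4, 10, qa, 13, 13, Yan, Nova)}
Keep only column(s) price, sid (6 duplicate(s) eliminated): {(13, 14), (13, 25), (13, 31), (13, 34), (13, 37), (13, 4)}

{(13, 14), (13, 25), (13, 31), (13, 34), (13, 37), (13, 4)}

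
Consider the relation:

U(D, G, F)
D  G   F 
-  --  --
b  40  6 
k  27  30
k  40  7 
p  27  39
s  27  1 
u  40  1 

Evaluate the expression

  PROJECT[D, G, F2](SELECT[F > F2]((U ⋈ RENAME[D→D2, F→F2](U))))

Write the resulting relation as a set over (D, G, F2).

{(b, 40, 1), (k, 27, 1), (k, 40, 1), (k, 40, 6), (p, 27, 1), (p, 27, 30)}

ρ[D→D2, F→F2]: schema becomes (D2, G, F2); tuples unchanged.
Natural join on G: {(b, 40, 6, b, 6), (b, 40, 6, k, 7), (b, 40, 6, u, 1), (k, 27, 30, k, 30), (k, 27, 30, p, 39), (k, 27, 30, s, 1), (k, 40, 7, b, 6), (k, 40, 7, k, 7), (k, 40, 7, u, 1), (p, 27, 39, k, 30), (p, 27, 39, p, 39), (p, 27, 39, s, 1), (s, 27, 1, k, 30), (s, 27, 1, p, 39), (s, 27, 1, s, 1), (u, 40, 1, b, 6), (u, 40, 1, k, 7), (u, 40, 1, u, 1)}
σ[F > F2]: keep tuples satisfying F > F2 → {(b, 40, 6, u, 1), (k, 27, 30, s, 1), (k, 40, 7, b, 6), (k, 40, 7, u, 1), (p, 27, 39, k, 30), (p, 27, 39, s, 1)}
π[D, G, F2]: project onto (D, G, F2) → {(b, 40, 1), (k, 27, 1), (k, 40, 1), (k, 40, 6), (p, 27, 1), (p, 27, 30)}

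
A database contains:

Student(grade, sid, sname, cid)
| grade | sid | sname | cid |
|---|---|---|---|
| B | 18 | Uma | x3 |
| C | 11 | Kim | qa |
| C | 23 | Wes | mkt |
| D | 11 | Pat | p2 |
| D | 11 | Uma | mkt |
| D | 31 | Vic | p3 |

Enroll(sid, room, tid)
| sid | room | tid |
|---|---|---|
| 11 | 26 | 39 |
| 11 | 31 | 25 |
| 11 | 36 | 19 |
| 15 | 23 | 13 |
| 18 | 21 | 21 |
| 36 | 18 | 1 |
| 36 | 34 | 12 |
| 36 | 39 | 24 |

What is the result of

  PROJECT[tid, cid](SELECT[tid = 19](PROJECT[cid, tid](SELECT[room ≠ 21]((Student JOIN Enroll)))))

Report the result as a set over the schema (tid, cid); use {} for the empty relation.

Joining Student and Enroll on sid yields {(B, 18, Uma, x3, 21, 21), (C, 11, Kim, qa, 26, 39), (C, 11, Kim, qa, 31, 25), (C, 11, Kim, qa, 36, 19), (D, 11, Pat, p2, 26, 39), (D, 11, Pat, p2, 31, 25), (D, 11, Pat, p2, 36, 19), (D, 11, Uma, mkt, 26, 39), (D, 11, Uma, mkt, 31, 25), (D, 11, Uma, mkt, 36, 19)}.
σ[room ≠ 21]: keep tuples satisfying room ≠ 21 → {(C, 11, Kim, qa, 26, 39), (C, 11, Kim, qa, 31, 25), (C, 11, Kim, qa, 36, 19), (D, 11, Pat, p2, 26, 39), (D, 11, Pat, p2, 31, 25), (D, 11, Pat, p2, 36, 19), (D, 11, Uma, mkt, 26, 39), (D, 11, Uma, mkt, 31, 25), (D, 11, Uma, mkt, 36, 19)}
π_{cid, tid} gives {(mkt, 19), (mkt, 25), (mkt, 39), (p2, 19), (p2, 25), (p2, 39), (qa, 19), (qa, 25), (qa, 39)}.
σ[tid = 19]: keep tuples satisfying tid = 19 → {(mkt, 19), (p2, 19), (qa, 19)}
π_{tid, cid} gives {(19, mkt), (19, p2), (19, qa)}.

{(19, mkt), (19, p2), (19, qa)}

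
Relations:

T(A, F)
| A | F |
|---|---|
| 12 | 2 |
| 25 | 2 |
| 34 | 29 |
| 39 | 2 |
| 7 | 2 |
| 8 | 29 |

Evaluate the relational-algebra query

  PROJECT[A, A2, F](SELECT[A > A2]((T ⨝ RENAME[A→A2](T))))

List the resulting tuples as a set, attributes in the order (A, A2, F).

ρ[A→A2]: schema becomes (A2, F); tuples unchanged.
Natural join on F: {(12, 2, 12), (12, 2, 25), (12, 2, 39), (12, 2, 7), (25, 2, 12), (25, 2, 25), (25, 2, 39), (25, 2, 7), (34, 29, 34), (34, 29, 8), (39, 2, 12), (39, 2, 25), (39, 2, 39), (39, 2, 7), (7, 2, 12), (7, 2, 25), (7, 2, 39), (7, 2, 7), (8, 29, 34), (8, 29, 8)}
Selection A > A2: {(12, 2, 7), (25, 2, 12), (25, 2, 7), (34, 29, 8), (39, 2, 12), (39, 2, 25), (39, 2, 7)}
π_{A, A2, F} gives {(12, 7, 2), (25, 12, 2), (25, 7, 2), (34, 8, 29), (39, 12, 2), (39, 25, 2), (39, 7, 2)}.

{(12, 7, 2), (25, 12, 2), (25, 7, 2), (34, 8, 29), (39, 12, 2), (39, 25, 2), (39, 7, 2)}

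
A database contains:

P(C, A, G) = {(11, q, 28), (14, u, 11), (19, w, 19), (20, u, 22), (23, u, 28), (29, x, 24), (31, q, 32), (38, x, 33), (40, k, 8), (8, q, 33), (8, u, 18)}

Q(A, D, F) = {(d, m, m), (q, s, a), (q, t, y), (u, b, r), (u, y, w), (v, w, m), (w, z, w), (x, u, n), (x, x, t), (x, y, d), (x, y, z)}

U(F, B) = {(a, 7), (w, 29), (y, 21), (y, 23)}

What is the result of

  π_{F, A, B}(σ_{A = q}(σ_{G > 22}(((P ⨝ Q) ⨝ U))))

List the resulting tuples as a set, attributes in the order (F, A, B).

{(a, q, 7), (y, q, 21), (y, q, 23)}

Natural join on A: {(11, q, 28, s, a), (11, q, 28, t, y), (14, u, 11, b, r), (14, u, 11, y, w), (19, w, 19, z, w), (20, u, 22, b, r), (20, u, 22, y, w), (23, u, 28, b, r), (23, u, 28, y, w), (29, x, 24, u, n), (29, x, 24, x, t), (29, x, 24, y, d), (29, x, 24, y, z), (31, q, 32, s, a), (31, q, 32, t, y), (38, x, 33, u, n), (38, x, 33, x, t), (38, x, 33, y, d), (38, x, 33, y, z), (8, q, 33, s, a), (8, q, 33, t, y), (8, u, 18, b, r), (8, u, 18, y, w)}
Natural join on F: {(11, q, 28, s, a, 7), (11, q, 28, t, y, 21), (11, q, 28, t, y, 23), (14, u, 11, y, w, 29), (19, w, 19, z, w, 29), (20, u, 22, y, w, 29), (23, u, 28, y, w, 29), (31, q, 32, s, a, 7), (31, q, 32, t, y, 21), (31, q, 32, t, y, 23), (8, q, 33, s, a, 7), (8, q, 33, t, y, 21), (8, q, 33, t, y, 23), (8, u, 18, y, w, 29)}
Filtering on G > 22 leaves {(11, q, 28, s, a, 7), (11, q, 28, t, y, 21), (11, q, 28, t, y, 23), (23, u, 28, y, w, 29), (31, q, 32, s, a, 7), (31, q, 32, t, y, 21), (31, q, 32, t, y, 23), (8, q, 33, s, a, 7), (8, q, 33, t, y, 21), (8, q, 33, t, y, 23)}.
Filtering on A = q leaves {(11, q, 28, s, a, 7), (11, q, 28, t, y, 21), (11, q, 28, t, y, 23), (31, q, 32, s, a, 7), (31, q, 32, t, y, 21), (31, q, 32, t, y, 23), (8, q, 33, s, a, 7), (8, q, 33, t, y, 21), (8, q, 33, t, y, 23)}.
π_{F, A, B} gives {(a, q, 7), (y, q, 21), (y, q, 23)} (6 duplicate(s) eliminated).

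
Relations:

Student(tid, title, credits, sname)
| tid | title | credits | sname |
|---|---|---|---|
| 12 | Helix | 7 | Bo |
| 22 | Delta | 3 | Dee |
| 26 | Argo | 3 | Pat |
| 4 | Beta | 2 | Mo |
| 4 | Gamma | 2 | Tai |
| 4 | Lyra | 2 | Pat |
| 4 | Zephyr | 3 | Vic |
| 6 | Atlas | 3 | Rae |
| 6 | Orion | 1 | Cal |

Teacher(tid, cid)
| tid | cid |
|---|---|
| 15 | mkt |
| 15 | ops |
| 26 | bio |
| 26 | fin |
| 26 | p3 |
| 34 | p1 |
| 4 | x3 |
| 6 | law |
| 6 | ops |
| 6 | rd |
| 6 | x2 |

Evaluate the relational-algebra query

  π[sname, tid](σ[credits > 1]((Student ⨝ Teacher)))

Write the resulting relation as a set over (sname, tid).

Joining Student and Teacher on tid yields {(26, Argo, 3, Pat, bio), (26, Argo, 3, Pat, fin), (26, Argo, 3, Pat, p3), (4, Beta, 2, Mo, x3), (4, Gamma, 2, Tai, x3), (4, Lyra, 2, Pat, x3), (4, Zephyr, 3, Vic, x3), (6, Atlas, 3, Rae, law), (6, Atlas, 3, Rae, ops), (6, Atlas, 3, Rae, rd), (6, Atlas, 3, Rae, x2), (6, Orion, 1, Cal, law), (6, Orion, 1, Cal, ops), (6, Orion, 1, Cal, rd), (6, Orion, 1, Cal, x2)}.
Selection credits > 1: {(26, Argo, 3, Pat, bio), (26, Argo, 3, Pat, fin), (26, Argo, 3, Pat, p3), (4, Beta, 2, Mo, x3), (4, Gamma, 2, Tai, x3), (4, Lyra, 2, Pat, x3), (4, Zephyr, 3, Vic, x3), (6, Atlas, 3, Rae, law), (6, Atlas, 3, Rae, ops), (6, Atlas, 3, Rae, rd), (6, Atlas, 3, Rae, x2)}
π[sname, tid]: project onto (sname, tid) (5 duplicate(s) eliminated) → {(Mo, 4), (Pat, 26), (Pat, 4), (Rae, 6), (Tai, 4), (Vic, 4)}

{(Mo, 4), (Pat, 26), (Pat, 4), (Rae, 6), (Tai, 4), (Vic, 4)}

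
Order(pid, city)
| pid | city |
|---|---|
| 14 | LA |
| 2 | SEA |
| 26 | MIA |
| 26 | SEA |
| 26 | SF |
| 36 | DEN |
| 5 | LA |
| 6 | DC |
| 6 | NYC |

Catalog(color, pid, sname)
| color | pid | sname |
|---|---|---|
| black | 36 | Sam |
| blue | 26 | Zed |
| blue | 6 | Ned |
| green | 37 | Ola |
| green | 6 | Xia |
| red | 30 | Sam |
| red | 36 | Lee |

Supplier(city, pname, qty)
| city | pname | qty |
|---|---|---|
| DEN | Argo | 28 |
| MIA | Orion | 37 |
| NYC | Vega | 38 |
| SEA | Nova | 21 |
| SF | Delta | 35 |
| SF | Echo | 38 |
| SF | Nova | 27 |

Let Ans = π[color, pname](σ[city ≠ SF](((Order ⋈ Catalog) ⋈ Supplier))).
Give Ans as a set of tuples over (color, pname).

{(black, Argo), (blue, Nova), (blue, Orion), (blue, Vega), (green, Vega), (red, Argo)}

Natural join on pid: {(26, MIA, blue, Zed), (26, SEA, blue, Zed), (26, SF, blue, Zed), (36, DEN, black, Sam), (36, DEN, red, Lee), (6, DC, blue, Ned), (6, DC, green, Xia), (6, NYC, blue, Ned), (6, NYC, green, Xia)}
Natural join on city: {(26, MIA, blue, Zed, Orion, 37), (26, SEA, blue, Zed, Nova, 21), (26, SF, blue, Zed, Delta, 35), (26, SF, blue, Zed, Echo, 38), (26, SF, blue, Zed, Nova, 27), (36, DEN, black, Sam, Argo, 28), (36, DEN, red, Lee, Argo, 28), (6, NYC, blue, Ned, Vega, 38), (6, NYC, green, Xia, Vega, 38)}
Filtering on city ≠ SF leaves {(26, MIA, blue, Zed, Orion, 37), (26, SEA, blue, Zed, Nova, 21), (36, DEN, black, Sam, Argo, 28), (36, DEN, red, Lee, Argo, 28), (6, NYC, blue, Ned, Vega, 38), (6, NYC, green, Xia, Vega, 38)}.
Keep only column(s) color, pname: {(black, Argo), (blue, Nova), (blue, Orion), (blue, Vega), (green, Vega), (red, Argo)}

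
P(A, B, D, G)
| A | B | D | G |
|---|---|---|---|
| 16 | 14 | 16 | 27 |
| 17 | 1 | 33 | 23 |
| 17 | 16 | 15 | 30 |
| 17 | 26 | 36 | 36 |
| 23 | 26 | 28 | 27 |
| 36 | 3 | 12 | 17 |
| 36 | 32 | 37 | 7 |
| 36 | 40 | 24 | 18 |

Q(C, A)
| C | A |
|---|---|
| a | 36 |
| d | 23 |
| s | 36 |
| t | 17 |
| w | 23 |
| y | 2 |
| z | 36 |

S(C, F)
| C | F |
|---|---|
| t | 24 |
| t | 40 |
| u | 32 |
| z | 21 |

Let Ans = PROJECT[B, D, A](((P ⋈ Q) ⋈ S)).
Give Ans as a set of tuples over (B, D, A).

{(1, 33, 17), (16, 15, 17), (26, 36, 17), (3, 12, 36), (32, 37, 36), (40, 24, 36)}

P ⋈ Q (natural join on A): {(17, 1, 33, 23, t), (17, 16, 15, 30, t), (17, 26, 36, 36, t), (23, 26, 28, 27, d), (23, 26, 28, 27, w), (36, 3, 12, 17, a), (36, 3, 12, 17, s), (36, 3, 12, 17, z), (36, 32, 37, 7, a), (36, 32, 37, 7, s), (36, 32, 37, 7, z), (36, 40, 24, 18, a), (36, 40, 24, 18, s), (36, 40, 24, 18, z)}
(P ⋈ Q) ⋈ S (natural join on C): {(17, 1, 33, 23, t, 24), (17, 1, 33, 23, t, 40), (17, 16, 15, 30, t, 24), (17, 16, 15, 30, t, 40), (17, 26, 36, 36, t, 24), (17, 26, 36, 36, t, 40), (36, 3, 12, 17, z, 21), (36, 32, 37, 7, z, 21), (36, 40, 24, 18, z, 21)}
Projecting to B, D, A (3 duplicate(s) eliminated): {(1, 33, 17), (16, 15, 17), (26, 36, 17), (3, 12, 36), (32, 37, 36), (40, 24, 36)}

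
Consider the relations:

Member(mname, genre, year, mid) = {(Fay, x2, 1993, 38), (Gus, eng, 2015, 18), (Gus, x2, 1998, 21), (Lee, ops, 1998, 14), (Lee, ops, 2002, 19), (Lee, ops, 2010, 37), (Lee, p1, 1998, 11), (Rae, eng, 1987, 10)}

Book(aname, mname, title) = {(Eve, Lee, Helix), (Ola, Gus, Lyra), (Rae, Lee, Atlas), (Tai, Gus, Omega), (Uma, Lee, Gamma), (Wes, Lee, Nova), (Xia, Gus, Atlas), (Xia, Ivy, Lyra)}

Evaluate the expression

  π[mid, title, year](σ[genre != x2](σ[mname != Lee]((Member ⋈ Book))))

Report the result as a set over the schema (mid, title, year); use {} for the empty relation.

Joining Member and Book on mname yields {(Gus, eng, 2015, 18, Ola, Lyra), (Gus, eng, 2015, 18, Tai, Omega), (Gus, eng, 2015, 18, Xia, Atlas), (Gus, x2, 1998, 21, Ola, Lyra), (Gus, x2, 1998, 21, Tai, Omega), (Gus, x2, 1998, 21, Xia, Atlas), (Lee, ops, 1998, 14, Eve, Helix), (Lee, ops, 1998, 14, Rae, Atlas), (Lee, ops, 1998, 14, Uma, Gamma), (Lee, ops, 1998, 14, Wes, Nova), (Lee, ops, 2002, 19, Eve, Helix), (Lee, ops, 2002, 19, Rae, Atlas), (Lee, ops, 2002, 19, Uma, Gamma), (Lee, ops, 2002, 19, Wes, Nova), (Lee, ops, 2010, 37, Eve, Helix), (Lee, ops, 2010, 37, Rae, Atlas), (Lee, ops, 2010, 37, Uma, Gamma), (Lee, ops, 2010, 37, Wes, Nova), (Lee, p1, 1998, 11, Eve, Helix), (Lee, p1, 1998, 11, Rae, Atlas), (Lee, p1, 1998, 11, Uma, Gamma), (Lee, p1, 1998, 11, Wes, Nova)}.
σ[mname != Lee]: keep tuples satisfying mname != Lee → {(Gus, eng, 2015, 18, Ola, Lyra), (Gus, eng, 2015, 18, Tai, Omega), (Gus, eng, 2015, 18, Xia, Atlas), (Gus, x2, 1998, 21, Ola, Lyra), (Gus, x2, 1998, 21, Tai, Omega), (Gus, x2, 1998, 21, Xia, Atlas)}
σ[genre != x2]: keep tuples satisfying genre != x2 → {(Gus, eng, 2015, 18, Ola, Lyra), (Gus, eng, 2015, 18, Tai, Omega), (Gus, eng, 2015, 18, Xia, Atlas)}
π[mid, title, year]: project onto (mid, title, year) → {(18, Atlas, 2015), (18, Lyra, 2015), (18, Omega, 2015)}

{(18, Atlas, 2015), (18, Lyra, 2015), (18, Omega, 2015)}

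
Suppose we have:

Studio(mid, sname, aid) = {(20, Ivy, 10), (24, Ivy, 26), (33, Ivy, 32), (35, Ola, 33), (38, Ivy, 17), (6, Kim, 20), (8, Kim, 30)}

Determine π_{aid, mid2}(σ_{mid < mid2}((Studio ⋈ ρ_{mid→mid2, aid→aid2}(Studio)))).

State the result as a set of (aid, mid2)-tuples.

ρ[mid→mid2, aid→aid2]: schema becomes (mid2, sname, aid2); tuples unchanged.
Natural join on sname: {(20, Ivy, 10, 20, 10), (20, Ivy, 10, 24, 26), (20, Ivy, 10, 33, 32), (20, Ivy, 10, 38, 17), (24, Ivy, 26, 20, 10), (24, Ivy, 26, 24, 26), (24, Ivy, 26, 33, 32), (24, Ivy, 26, 38, 17), (33, Ivy, 32, 20, 10), (33, Ivy, 32, 24, 26), (33, Ivy, 32, 33, 32), (33, Ivy, 32, 38, 17), (35, Ola, 33, 35, 33), (38, Ivy, 17, 20, 10), (38, Ivy, 17, 24, 26), (38, Ivy, 17, 33, 32), (38, Ivy, 17, 38, 17), (6, Kim, 20, 6, 20), (6, Kim, 20, 8, 30), (8, Kim, 30, 6, 20), (8, Kim, 30, 8, 30)}
Apply σ_{mid < mid2}; surviving tuples: {(20, Ivy, 10, 24, 26), (20, Ivy, 10, 33, 32), (20, Ivy, 10, 38, 17), (24, Ivy, 26, 33, 32), (24, Ivy, 26, 38, 17), (33, Ivy, 32, 38, 17), (6, Kim, 20, 8, 30)}
Keep only column(s) aid, mid2: {(10, 24), (10, 33), (10, 38), (20, 8), (26, 33), (26, 38), (32, 38)}

{(10, 24), (10, 33), (10, 38), (20, 8), (26, 33), (26, 38), (32, 38)}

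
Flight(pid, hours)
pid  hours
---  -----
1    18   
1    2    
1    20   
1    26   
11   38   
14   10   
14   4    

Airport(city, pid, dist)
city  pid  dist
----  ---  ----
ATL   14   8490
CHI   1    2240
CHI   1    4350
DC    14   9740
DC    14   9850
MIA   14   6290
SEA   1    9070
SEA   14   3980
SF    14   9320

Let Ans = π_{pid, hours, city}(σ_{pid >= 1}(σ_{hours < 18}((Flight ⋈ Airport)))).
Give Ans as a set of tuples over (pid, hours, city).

{(1, 2, CHI), (1, 2, SEA), (14, 10, ATL), (14, 10, DC), (14, 10, MIA), (14, 10, SEA), (14, 10, SF), (14, 4, ATL), (14, 4, DC), (14, 4, MIA), (14, 4, SEA), (14, 4, SF)}

Natural join on pid: {(1, 18, CHI, 2240), (1, 18, CHI, 4350), (1, 18, SEA, 9070), (1, 2, CHI, 2240), (1, 2, CHI, 4350), (1, 2, SEA, 9070), (1, 20, CHI, 2240), (1, 20, CHI, 4350), (1, 20, SEA, 9070), (1, 26, CHI, 2240), (1, 26, CHI, 4350), (1, 26, SEA, 9070), (14, 10, ATL, 8490), (14, 10, DC, 9740), (14, 10, DC, 9850), (14, 10, MIA, 6290), (14, 10, SEA, 3980), (14, 10, SF, 9320), (14, 4, ATL, 8490), (14, 4, DC, 9740), (14, 4, DC, 9850), (14, 4, MIA, 6290), (14, 4, SEA, 3980), (14, 4, SF, 9320)}
Apply σ_{hours < 18}; surviving tuples: {(1, 2, CHI, 2240), (1, 2, CHI, 4350), (1, 2, SEA, 9070), (14, 10, ATL, 8490), (14, 10, DC, 9740), (14, 10, DC, 9850), (14, 10, MIA, 6290), (14, 10, SEA, 3980), (14, 10, SF, 9320), (14, 4, ATL, 8490), (14, 4, DC, 9740), (14, 4, DC, 9850), (14, 4, MIA, 6290), (14, 4, SEA, 3980), (14, 4, SF, 9320)}
Apply σ_{pid >= 1}; surviving tuples: {(1, 2, CHI, 2240), (1, 2, CHI, 4350), (1, 2, SEA, 9070), (14, 10, ATL, 8490), (14, 10, DC, 9740), (14, 10, DC, 9850), (14, 10, MIA, 6290), (14, 10, SEA, 3980), (14, 10, SF, 9320), (14, 4, ATL, 8490), (14, 4, DC, 9740), (14, 4, DC, 9850), (14, 4, MIA, 6290), (14, 4, SEA, 3980), (14, 4, SF, 9320)}
π[pid, hours, city]: project onto (pid, hours, city) (3 duplicate(s) eliminated) → {(1, 2, CHI), (1, 2, SEA), (14, 10, ATL), (14, 10, DC), (14, 10, MIA), (14, 10, SEA), (14, 10, SF), (14, 4, ATL), (14, 4, DC), (14, 4, MIA), (14, 4, SEA), (14, 4, SF)}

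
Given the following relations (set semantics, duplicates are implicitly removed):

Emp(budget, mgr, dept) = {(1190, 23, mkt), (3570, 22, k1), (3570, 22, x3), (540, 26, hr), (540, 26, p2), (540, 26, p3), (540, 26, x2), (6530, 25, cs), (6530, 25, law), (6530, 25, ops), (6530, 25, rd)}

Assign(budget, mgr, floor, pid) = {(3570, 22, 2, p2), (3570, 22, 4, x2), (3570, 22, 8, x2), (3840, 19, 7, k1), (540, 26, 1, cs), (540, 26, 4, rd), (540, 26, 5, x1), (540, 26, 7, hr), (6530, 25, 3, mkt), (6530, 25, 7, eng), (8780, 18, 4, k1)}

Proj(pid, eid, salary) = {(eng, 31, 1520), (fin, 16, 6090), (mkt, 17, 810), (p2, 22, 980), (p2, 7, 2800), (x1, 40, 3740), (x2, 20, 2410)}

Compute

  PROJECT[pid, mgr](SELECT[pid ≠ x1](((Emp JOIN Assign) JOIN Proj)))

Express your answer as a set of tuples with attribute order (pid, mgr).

{(eng, 25), (mkt, 25), (p2, 22), (x2, 22)}

Joining Emp and Assign on budget, mgr yields {(3570, 22, k1, 2, p2), (3570, 22, k1, 4, x2), (3570, 22, k1, 8, x2), (3570, 22, x3, 2, p2), (3570, 22, x3, 4, x2), (3570, 22, x3, 8, x2), (540, 26, hr, 1, cs), (540, 26, hr, 4, rd), (540, 26, hr, 5, x1), (540, 26, hr, 7, hr), (540, 26, p2, 1, cs), (540, 26, p2, 4, rd), (540, 26, p2, 5, x1), (540, 26, p2, 7, hr), (540, 26, p3, 1, cs), (540, 26, p3, 4, rd), (540, 26, p3, 5, x1), (540, 26, p3, 7, hr), (540, 26, x2, 1, cs), (540, 26, x2, 4, rd), (540, 26, x2, 5, x1), (540, 26, x2, 7, hr), (6530, 25, cs, 3, mkt), (6530, 25, cs, 7, eng), (6530, 25, law, 3, mkt), (6530, 25, law, 7, eng), (6530, 25, ops, 3, mkt), (6530, 25, ops, 7, eng), (6530, 25, rd, 3, mkt), (6530, 25, rd, 7, eng)}.
Joining (Emp JOIN Assign) and Proj on pid yields {(3570, 22, k1, 2, p2, 22, 980), (3570, 22, k1, 2, p2, 7, 2800), (3570, 22, k1, 4, x2, 20, 2410), (3570, 22, k1, 8, x2, 20, 2410), (3570, 22, x3, 2, p2, 22, 980), (3570, 22, x3, 2, p2, 7, 2800), (3570, 22, x3, 4, x2, 20, 2410), (3570, 22, x3, 8, x2, 20, 2410), (540, 26, hr, 5, x1, 40, 3740), (540, 26, p2, 5, x1, 40, 3740), (540, 26, p3, 5, x1, 40, 3740), (540, 26, x2, 5, x1, 40, 3740), (6530, 25, cs, 3, mkt, 17, 810), (6530, 25, cs, 7, eng, 31, 1520), (6530, 25, law, 3, mkt, 17, 810), (6530, 25, law, 7, eng, 31, 1520), (6530, 25, ops, 3, mkt, 17, 810), (6530, 25, ops, 7, eng, 31, 1520), (6530, 25, rd, 3, mkt, 17, 810), (6530, 25, rd, 7, eng, 31, 1520)}.
Filtering on pid ≠ x1 leaves {(3570, 22, k1, 2, p2, 22, 980), (3570, 22, k1, 2, p2, 7, 2800), (3570, 22, k1, 4, x2, 20, 2410), (3570, 22, k1, 8, x2, 20, 2410), (3570, 22, x3, 2, p2, 22, 980), (3570, 22, x3, 2, p2, 7, 2800), (3570, 22, x3, 4, x2, 20, 2410), (3570, 22, x3, 8, x2, 20, 2410), (6530, 25, cs, 3, mkt, 17, 810), (6530, 25, cs, 7, eng, 31, 1520), (6530, 25, law, 3, mkt, 17, 810), (6530, 25, law, 7, eng, 31, 1520), (6530, 25, ops, 3, mkt, 17, 810), (6530, 25, ops, 7, eng, 31, 1520), (6530, 25, rd, 3, mkt, 17, 810), (6530, 25, rd, 7, eng, 31, 1520)}.
π[pid, mgr]: project onto (pid, mgr) (12 duplicate(s) eliminated) → {(eng, 25), (mkt, 25), (p2, 22), (x2, 22)}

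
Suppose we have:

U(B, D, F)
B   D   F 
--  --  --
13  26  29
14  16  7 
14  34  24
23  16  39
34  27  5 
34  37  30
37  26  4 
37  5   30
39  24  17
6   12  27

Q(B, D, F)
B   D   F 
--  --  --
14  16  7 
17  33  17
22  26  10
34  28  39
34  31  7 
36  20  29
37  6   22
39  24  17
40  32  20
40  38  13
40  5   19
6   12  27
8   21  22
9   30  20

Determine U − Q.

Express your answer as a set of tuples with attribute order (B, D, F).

{(13, 26, 29), (14, 34, 24), (23, 16, 39), (34, 27, 5), (34, 37, 30), (37, 26, 4), (37, 5, 30)}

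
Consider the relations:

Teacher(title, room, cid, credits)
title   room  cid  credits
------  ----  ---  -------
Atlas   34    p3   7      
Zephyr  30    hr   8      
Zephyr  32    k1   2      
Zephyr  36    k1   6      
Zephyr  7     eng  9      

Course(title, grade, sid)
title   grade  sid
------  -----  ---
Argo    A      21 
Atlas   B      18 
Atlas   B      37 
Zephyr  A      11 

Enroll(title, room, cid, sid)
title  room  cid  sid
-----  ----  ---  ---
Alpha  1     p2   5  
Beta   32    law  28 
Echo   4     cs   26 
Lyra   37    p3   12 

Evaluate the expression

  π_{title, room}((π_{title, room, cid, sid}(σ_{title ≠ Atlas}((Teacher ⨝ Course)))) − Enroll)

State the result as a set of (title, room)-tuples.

{(Zephyr, 30), (Zephyr, 32), (Zephyr, 36), (Zephyr, 7)}

Joining Teacher and Course on title yields {(Atlas, 34, p3, 7, B, 18), (Atlas, 34, p3, 7, B, 37), (Zephyr, 30, hr, 8, A, 11), (Zephyr, 32, k1, 2, A, 11), (Zephyr, 36, k1, 6, A, 11), (Zephyr, 7, eng, 9, A, 11)}.
Filtering on title ≠ Atlas leaves {(Zephyr, 30, hr, 8, A, 11), (Zephyr, 32, k1, 2, A, 11), (Zephyr, 36, k1, 6, A, 11), (Zephyr, 7, eng, 9, A, 11)}.
Projecting to title, room, cid, sid: {(Zephyr, 30, hr, 11), (Zephyr, 32, k1, 11), (Zephyr, 36, k1, 11), (Zephyr, 7, eng, 11)}
Difference: {(Zephyr, 30, hr, 11), (Zephyr, 32, k1, 11), (Zephyr, 36, k1, 11), (Zephyr, 7, eng, 11)} with {(Alpha, 1, p2, 5), (Beta, 32, law, 28), (Echo, 4, cs, 26), (Lyra, 37, p3, 12)} → {(Zephyr, 30, hr, 11), (Zephyr, 32, k1, 11), (Zephyr, 36, k1, 11), (Zephyr, 7, eng, 11)}
Projecting to title, room: {(Zephyr, 30), (Zephyr, 32), (Zephyr, 36), (Zephyr, 7)}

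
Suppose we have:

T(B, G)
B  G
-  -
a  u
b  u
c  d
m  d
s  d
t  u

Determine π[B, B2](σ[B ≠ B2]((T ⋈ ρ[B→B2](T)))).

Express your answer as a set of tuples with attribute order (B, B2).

ρ[B→B2]: schema becomes (B2, G); tuples unchanged.
T ⋈ ρ[B→B2](T) (natural join on G): {(a, u, a), (a, u, b), (a, u, t), (b, u, a), (b, u, b), (b, u, t), (c, d, c), (c, d, m), (c, d, s), (m, d, c), (m, d, m), (m, d, s), (s, d, c), (s, d, m), (s, d, s), (t, u, a), (t, u, b), (t, u, t)}
Apply σ_{B ≠ B2}; surviving tuples: {(a, u, b), (a, u, t), (b, u, a), (b, u, t), (c, d, m), (c, d, s), (m, d, c), (m, d, s), (s, d, c), (s, d, m), (t, u, a), (t, u, b)}
π_{B, B2} gives {(a, b), (a, t), (b, a), (b, t), (c, m), (c, s), (m, c), (m, s), (s, c), (s, m), (t, a), (t, b)}.

{(a, b), (a, t), (b, a), (b, t), (c, m), (c, s), (m, c), (m, s), (s, c), (s, m), (t, a), (t, b)}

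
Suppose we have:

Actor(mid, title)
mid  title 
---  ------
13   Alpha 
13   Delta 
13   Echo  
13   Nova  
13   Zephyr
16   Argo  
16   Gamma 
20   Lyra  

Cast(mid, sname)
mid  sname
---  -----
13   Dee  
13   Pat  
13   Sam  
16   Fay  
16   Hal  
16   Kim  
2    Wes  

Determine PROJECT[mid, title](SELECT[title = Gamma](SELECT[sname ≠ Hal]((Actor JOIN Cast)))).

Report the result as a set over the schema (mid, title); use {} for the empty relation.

{(16, Gamma)}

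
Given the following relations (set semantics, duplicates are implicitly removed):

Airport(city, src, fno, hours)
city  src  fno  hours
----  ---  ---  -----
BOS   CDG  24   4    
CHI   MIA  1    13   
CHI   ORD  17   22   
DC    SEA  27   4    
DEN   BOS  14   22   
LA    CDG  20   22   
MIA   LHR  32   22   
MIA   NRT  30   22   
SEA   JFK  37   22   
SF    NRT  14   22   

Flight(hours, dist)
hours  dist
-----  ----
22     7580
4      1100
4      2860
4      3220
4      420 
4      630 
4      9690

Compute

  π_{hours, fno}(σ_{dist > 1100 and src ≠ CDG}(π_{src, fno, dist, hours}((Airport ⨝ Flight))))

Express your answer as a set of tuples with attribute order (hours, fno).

Natural join on hours: {(BOS, CDG, 24, 4, 1100), (BOS, CDG, 24, 4, 2860), (BOS, CDG, 24, 4, 3220), (BOS, CDG, 24, 4, 420), (BOS, CDG, 24, 4, 630), (BOS, CDG, 24, 4, 9690), (CHI, ORD, 17, 22, 7580), (DC, SEA, 27, 4, 1100), (DC, SEA, 27, 4, 2860), (DC, SEA, 27, 4, 3220), (DC, SEA, 27, 4, 420), (DC, SEA, 27, 4, 630), (DC, SEA, 27, 4, 9690), (DEN, BOS, 14, 22, 7580), (LA, CDG, 20, 22, 7580), (MIA, LHR, 32, 22, 7580), (MIA, NRT, 30, 22, 7580), (SEA, JFK, 37, 22, 7580), (SF, NRT, 14, 22, 7580)}
Projecting to src, fno, dist, hours: {(BOS, 14, 7580, 22), (CDG, 20, 7580, 22), (CDG, 24, 1100, 4), (CDG, 24, 2860, 4), (CDG, 24, 3220, 4), (CDG, 24, 420, 4), (CDG, 24, 630, 4), (CDG, 24, 9690, 4), (JFK, 37, 7580, 22), (LHR, 32, 7580, 22), (NRT, 14, 7580, 22), (NRT, 30, 7580, 22), (ORD, 17, 7580, 22), (SEA, 27, 1100, 4), (SEA, 27, 2860, 4), (SEA, 27, 3220, 4), (SEA, 27, 420, 4), (SEA, 27, 630, 4), (SEA, 27, 9690, 4)}
Apply σ_{dist > 1100 and src ≠ CDG}; surviving tuples: {(BOS, 14, 7580, 22), (JFK, 37, 7580, 22), (LHR, 32, 7580, 22), (NRT, 14, 7580, 22), (NRT, 30, 7580, 22), (ORD, 17, 7580, 22), (SEA, 27, 2860, 4), (SEA, 27, 3220, 4), (SEA, 27, 9690, 4)}
Projecting to hours, fno (3 duplicate(s) eliminated): {(22, 14), (22, 17), (22, 30), (22, 32), (22, 37), (4, 27)}

{(22, 14), (22, 17), (22, 30), (22, 32), (22, 37), (4, 27)}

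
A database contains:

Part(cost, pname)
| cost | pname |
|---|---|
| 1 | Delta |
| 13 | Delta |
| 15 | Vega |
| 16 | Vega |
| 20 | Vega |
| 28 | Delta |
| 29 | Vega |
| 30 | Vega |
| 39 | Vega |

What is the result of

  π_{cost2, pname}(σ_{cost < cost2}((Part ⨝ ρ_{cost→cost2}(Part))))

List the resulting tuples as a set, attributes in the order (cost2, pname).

{(13, Delta), (16, Vega), (20, Vega), (28, Delta), (29, Vega), (30, Vega), (39, Vega)}

ρ[cost→cost2]: schema becomes (cost2, pname); tuples unchanged.
Part ⋈ ρ_{cost→cost2}(Part) (natural join on pname): {(1, Delta, 1), (1, Delta, 13), (1, Delta, 28), (13, Delta, 1), (13, Delta, 13), (13, Delta, 28), (15, Vega, 15), (15, Vega, 16), (15, Vega, 20), (15, Vega, 29), (15, Vega, 30), (15, Vega, 39), (16, Vega, 15), (16, Vega, 16), (16, Vega, 20), (16, Vega, 29), (16, Vega, 30), (16, Vega, 39), (20, Vega, 15), (20, Vega, 16), (20, Vega, 20), (20, Vega, 29), (20, Vega, 30), (20, Vega, 39), (28, Delta, 1), (28, Delta, 13), (28, Delta, 28), (29, Vega, 15), (29, Vega, 16), (29, Vega, 20), (29, Vega, 29), (29, Vega, 30), (29, Vega, 39), (30, Vega, 15), (30, Vega, 16), (30, Vega, 20), (30, Vega, 29), (30, Vega, 30), (30, Vega, 39), (39, Vega, 15), (39, Vega, 16), (39, Vega, 20), (39, Vega, 29), (39, Vega, 30), (39, Vega, 39)}
σ[cost < cost2]: keep tuples satisfying cost < cost2 → {(1, Delta, 13), (1, Delta, 28), (13, Delta, 28), (15, Vega, 16), (15, Vega, 20), (15, Vega, 29), (15, Vega, 30), (15, Vega, 39), (16, Vega, 20), (16, Vega, 29), (16, Vega, 30), (16, Vega, 39), (20, Vega, 29), (20, Vega, 30), (20, Vega, 39), (29, Vega, 30), (29, Vega, 39), (30, Vega, 39)}
Keep only column(s) cost2, pname (11 duplicate(s) eliminated): {(13, Delta), (16, Vega), (20, Vega), (28, Delta), (29, Vega), (30, Vega), (39, Vega)}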